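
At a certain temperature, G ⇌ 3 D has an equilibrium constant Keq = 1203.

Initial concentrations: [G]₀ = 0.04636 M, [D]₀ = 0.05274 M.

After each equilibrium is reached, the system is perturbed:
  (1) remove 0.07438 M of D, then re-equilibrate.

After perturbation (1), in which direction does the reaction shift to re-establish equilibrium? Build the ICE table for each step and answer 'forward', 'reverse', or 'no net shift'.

Direction: forward

Q₀ = 0.003164 vs Keq = 1203 ⇒ Q<K, forward
Step 1:
                   G          D
  init       0.04636    0.05274
  Δ         -0.04635     0.1391
  eq      5.8654e-06     0.1918
  solve Keq expr → x = 0.04635; check Q = 1203
Then remove 0.07438 M of D.
Step 2:
                   G          D
  init    5.8654e-06     0.1174
  Δ       -4.5191e-06 1.3557e-05
  eq      1.3463e-06     0.1174
  solve Keq expr → x = 4.5191e-06; check Q = 1203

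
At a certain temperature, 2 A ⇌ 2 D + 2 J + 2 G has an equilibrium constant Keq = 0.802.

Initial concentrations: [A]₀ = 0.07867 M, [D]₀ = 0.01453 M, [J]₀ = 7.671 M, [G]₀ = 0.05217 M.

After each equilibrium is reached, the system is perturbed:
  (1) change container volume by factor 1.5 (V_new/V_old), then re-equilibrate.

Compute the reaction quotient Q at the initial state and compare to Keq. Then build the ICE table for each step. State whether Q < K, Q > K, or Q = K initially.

Q₀ = 0.005463 vs Keq = 0.802 ⇒ Q<K, forward
Step 1:
                  A         D         J         G
  I         0.07867   0.01453     7.671   0.05217
  C        -0.03795   0.03795   0.03795   0.03795
  E         0.04072   0.05248     7.709   0.09012
  solve Keq expr → x = 0.01898; check Q = 0.802
Then change container volume by factor 1.5 (V_new/V_old).
Step 2:
                  A         D         J         G
  I         0.02714   0.03499     5.139   0.06008
  C       -0.009407  0.009407  0.009407  0.009407
  E         0.01774    0.0444     5.149   0.06949
  solve Keq expr → x = 0.004704; check Q = 0.802

Q₀ = 0.005463; Q < K (proceeds forward)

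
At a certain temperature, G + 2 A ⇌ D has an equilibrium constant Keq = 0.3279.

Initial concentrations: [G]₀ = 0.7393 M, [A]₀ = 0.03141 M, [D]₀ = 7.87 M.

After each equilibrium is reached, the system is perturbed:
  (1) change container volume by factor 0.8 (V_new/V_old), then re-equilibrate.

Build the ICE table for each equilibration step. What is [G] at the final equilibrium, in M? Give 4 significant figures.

Q₀ = 1.0790e+04 vs Keq = 0.3279 ⇒ Q>K, reverse
Step 1:
                  G         A         D
  I          0.7393   0.03141      7.87
  C            1.47     2.941     -1.47
  E            2.21     2.972       6.4
  solve Keq expr → x = -1.47; check Q = 0.3279
Then change container volume by factor 0.8 (V_new/V_old).
Step 2:
                  G         A         D
  I           2.762     3.715         8
  C         -0.2678   -0.5356    0.2678
  E           2.494     3.179     8.267
  solve Keq expr → x = 0.2678; check Q = 0.3279

[G]_eq = 2.494 M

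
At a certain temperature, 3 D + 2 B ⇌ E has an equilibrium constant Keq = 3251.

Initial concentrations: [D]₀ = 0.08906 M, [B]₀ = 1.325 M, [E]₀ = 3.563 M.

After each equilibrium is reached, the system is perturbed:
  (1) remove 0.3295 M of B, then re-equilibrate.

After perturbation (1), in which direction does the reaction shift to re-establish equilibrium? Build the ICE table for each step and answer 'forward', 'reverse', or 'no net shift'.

Q₀ = 2873 vs Keq = 3251 ⇒ Q<K, forward
Step 1:
                    D           B           E
  I           0.08906       1.325       3.563
  C         -0.003485   -0.002324    0.001162
  E           0.08557       1.323       3.564
  solve Keq expr → x = 0.001162; check Q = 3251
Then remove 0.3295 M of B.
Step 2:
                    D           B           E
  I           0.08557      0.9932       3.564
  C           0.01717     0.01144   -0.005722
  E            0.1027       1.005       3.558
  solve Keq expr → x = -0.005722; check Q = 3251

Direction: reverse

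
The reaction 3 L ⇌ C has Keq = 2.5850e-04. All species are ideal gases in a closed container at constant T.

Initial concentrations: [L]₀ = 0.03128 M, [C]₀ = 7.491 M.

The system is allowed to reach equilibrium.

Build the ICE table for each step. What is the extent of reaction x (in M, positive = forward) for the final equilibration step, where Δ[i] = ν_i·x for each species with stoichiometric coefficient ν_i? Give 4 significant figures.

x = -5.986 M

Q₀ = 2.4476e+05 vs Keq = 2.5850e-04 ⇒ Q>K, reverse
Step 1:
                    L           C
  I           0.03128       7.491
  C             17.96      -5.986
  E             17.99       1.505
  solve Keq expr → x = -5.986; check Q = 2.5850e-04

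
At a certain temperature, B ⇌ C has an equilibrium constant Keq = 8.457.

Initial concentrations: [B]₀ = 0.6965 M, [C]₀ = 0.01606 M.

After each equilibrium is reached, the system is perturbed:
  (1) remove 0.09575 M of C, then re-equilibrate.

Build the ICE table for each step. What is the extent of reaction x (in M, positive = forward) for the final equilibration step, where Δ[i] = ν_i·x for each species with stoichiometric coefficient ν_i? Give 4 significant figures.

x = 0.01012 M

Q₀ = 0.02306 vs Keq = 8.457 ⇒ Q<K, forward
Step 1:
                    B           C
  init         0.6965     0.01606
  Δ           -0.6212      0.6212
  eq          0.07535      0.6372
  solve Keq expr → x = 0.6212; check Q = 8.457
Then remove 0.09575 M of C.
Step 2:
                    B           C
  init        0.07535      0.5415
  Δ          -0.01012     0.01012
  eq          0.06522      0.5516
  solve Keq expr → x = 0.01012; check Q = 8.457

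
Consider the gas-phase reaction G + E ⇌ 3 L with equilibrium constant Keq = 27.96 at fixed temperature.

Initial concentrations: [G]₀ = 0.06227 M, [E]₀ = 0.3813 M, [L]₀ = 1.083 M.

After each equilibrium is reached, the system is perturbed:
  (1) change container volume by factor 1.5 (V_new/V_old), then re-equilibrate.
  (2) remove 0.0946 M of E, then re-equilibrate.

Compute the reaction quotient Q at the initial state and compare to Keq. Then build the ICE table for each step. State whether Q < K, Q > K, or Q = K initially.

Q₀ = 53.5 vs Keq = 27.96 ⇒ Q>K, reverse
Step 1:
                  G         E         L
  init      0.06227    0.3813     1.083
  Δ         0.02643   0.02643  -0.07929
  eq         0.0887    0.4077     1.004
  solve Keq expr → x = -0.02643; check Q = 27.96
Then change container volume by factor 1.5 (V_new/V_old).
Step 2:
                  G         E         L
  init      0.05913    0.2718    0.6691
  Δ        -0.01137  -0.01137   0.03411
  eq        0.04776    0.2604    0.7033
  solve Keq expr → x = 0.01137; check Q = 27.96
Then remove 0.0946 M of E.
Step 3:
                  G         E         L
  init      0.04776    0.1658    0.7033
  Δ         0.01199   0.01199  -0.03597
  eq        0.05975    0.1778    0.6673
  solve Keq expr → x = -0.01199; check Q = 27.96

Q₀ = 53.5; Q > K (proceeds reverse)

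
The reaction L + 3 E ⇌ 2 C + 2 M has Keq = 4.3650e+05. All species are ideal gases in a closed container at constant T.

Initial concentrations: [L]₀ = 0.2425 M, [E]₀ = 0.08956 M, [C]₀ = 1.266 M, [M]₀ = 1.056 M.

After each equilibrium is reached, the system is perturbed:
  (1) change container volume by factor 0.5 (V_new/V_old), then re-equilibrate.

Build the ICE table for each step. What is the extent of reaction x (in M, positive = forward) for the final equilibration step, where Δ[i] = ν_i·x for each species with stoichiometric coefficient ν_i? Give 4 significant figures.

x = 0 M

Q₀ = 1.0260e+04 vs Keq = 4.3650e+05 ⇒ Q<K, forward
Step 1:
                  L         E         C         M
  init       0.2425   0.08956     1.266     1.056
  Δ        -0.02062  -0.06186   0.04124   0.04124
  eq         0.2219    0.0277     1.307     1.097
  solve Keq expr → x = 0.02062; check Q = 4.3650e+05
Then change container volume by factor 0.5 (V_new/V_old).
Step 2:
                  L         E         C         M
  init       0.4438   0.05539     2.614     2.194
  Δ               0         0         0         0
  eq         0.4438   0.05539     2.614     2.194
  solve Keq expr → x = 0; check Q = 4.3650e+05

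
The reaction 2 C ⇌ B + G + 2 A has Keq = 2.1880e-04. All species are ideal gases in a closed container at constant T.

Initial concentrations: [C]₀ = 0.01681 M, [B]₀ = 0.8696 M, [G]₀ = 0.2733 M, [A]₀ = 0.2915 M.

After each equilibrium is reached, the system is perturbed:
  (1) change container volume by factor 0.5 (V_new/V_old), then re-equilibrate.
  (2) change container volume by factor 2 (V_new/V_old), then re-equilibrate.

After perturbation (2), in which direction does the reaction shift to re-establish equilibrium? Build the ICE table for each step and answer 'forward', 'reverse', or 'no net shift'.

Q₀ = 71.47 vs Keq = 2.1880e-04 ⇒ Q>K, reverse
Step 1:
                  C         B         G         A
  init      0.01681    0.8696    0.2733    0.2915
  Δ          0.2776   -0.1388   -0.1388   -0.2776
  eq         0.2944    0.7308    0.1345   0.01389
  solve Keq expr → x = -0.1388; check Q = 2.1880e-04
Then change container volume by factor 0.5 (V_new/V_old).
Step 2:
                  C         B         G         A
  init       0.5888     1.462     0.269   0.02778
  Δ         0.01336 -0.006682 -0.006682  -0.01336
  eq         0.6022     1.455    0.2623   0.01442
  solve Keq expr → x = -0.006682; check Q = 2.1880e-04
Then change container volume by factor 2 (V_new/V_old).
Step 3:
                  C         B         G         A
  init       0.3011    0.7275    0.1312   0.00721
  Δ       -0.006682  0.003341  0.003341  0.006682
  eq         0.2944    0.7308    0.1345   0.01389
  solve Keq expr → x = 0.003341; check Q = 2.1880e-04

Direction: forward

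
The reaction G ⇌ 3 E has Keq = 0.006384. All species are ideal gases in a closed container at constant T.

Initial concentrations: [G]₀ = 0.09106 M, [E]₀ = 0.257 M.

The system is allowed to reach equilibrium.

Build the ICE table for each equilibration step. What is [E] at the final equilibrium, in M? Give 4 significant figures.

Q₀ = 0.1864 vs Keq = 0.006384 ⇒ Q>K, reverse
Step 1:
                  G         E
  init      0.09106     0.257
  Δ         0.05323   -0.1597
  eq         0.1443    0.0973
  solve Keq expr → x = -0.05323; check Q = 0.006384

[E]_eq = 0.0973 M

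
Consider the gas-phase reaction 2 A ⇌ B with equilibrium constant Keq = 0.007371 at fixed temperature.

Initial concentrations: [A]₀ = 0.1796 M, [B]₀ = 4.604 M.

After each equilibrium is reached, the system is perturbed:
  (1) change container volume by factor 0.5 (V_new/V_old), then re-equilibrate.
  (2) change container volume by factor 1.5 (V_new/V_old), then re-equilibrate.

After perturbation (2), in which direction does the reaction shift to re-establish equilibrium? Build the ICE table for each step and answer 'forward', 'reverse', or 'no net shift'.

Direction: reverse

Q₀ = 142.7 vs Keq = 0.007371 ⇒ Q>K, reverse
Step 1:
                  A         B
  I          0.1796     4.604
  C           8.178    -4.089
  E           8.358    0.5149
  solve Keq expr → x = -4.089; check Q = 0.007371
Then change container volume by factor 0.5 (V_new/V_old).
Step 2:
                  A         B
  I           16.72      1.03
  C          -1.399    0.6995
  E           15.32     1.729
  solve Keq expr → x = 0.6995; check Q = 0.007371
Then change container volume by factor 1.5 (V_new/V_old).
Step 3:
                  A         B
  I           10.21     1.153
  C          0.5868   -0.2934
  E            10.8    0.8594
  solve Keq expr → x = -0.2934; check Q = 0.007371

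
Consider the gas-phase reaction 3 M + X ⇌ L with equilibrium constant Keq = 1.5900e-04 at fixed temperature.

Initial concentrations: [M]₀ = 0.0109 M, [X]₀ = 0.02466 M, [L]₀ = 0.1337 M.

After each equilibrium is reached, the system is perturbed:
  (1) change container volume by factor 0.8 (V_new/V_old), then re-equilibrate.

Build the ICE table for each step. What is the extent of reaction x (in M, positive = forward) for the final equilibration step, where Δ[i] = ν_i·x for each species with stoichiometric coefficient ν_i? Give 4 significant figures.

x = 2.0976e-06 M

Q₀ = 4.1866e+06 vs Keq = 1.5900e-04 ⇒ Q>K, reverse
Step 1:
                   M          X          L
  init        0.0109    0.02466     0.1337
  Δ           0.4011     0.1337    -0.1337
  eq           0.412     0.1584 1.7608e-06
  solve Keq expr → x = -0.1337; check Q = 1.5900e-04
Then change container volume by factor 0.8 (V_new/V_old).
Step 2:
                   M          X          L
  init         0.515     0.1979 2.2010e-06
  Δ       -6.2929e-06 -2.0976e-06 2.0976e-06
  eq           0.515     0.1979 4.2987e-06
  solve Keq expr → x = 2.0976e-06; check Q = 1.5900e-04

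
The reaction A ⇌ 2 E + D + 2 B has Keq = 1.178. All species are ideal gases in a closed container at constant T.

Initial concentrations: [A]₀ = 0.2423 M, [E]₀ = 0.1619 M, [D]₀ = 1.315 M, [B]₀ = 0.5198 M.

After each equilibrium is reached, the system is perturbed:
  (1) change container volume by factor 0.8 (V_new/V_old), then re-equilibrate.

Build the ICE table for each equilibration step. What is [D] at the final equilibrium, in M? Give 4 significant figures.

Q₀ = 0.03844 vs Keq = 1.178 ⇒ Q<K, forward
Step 1:
                   A          E          D          B
  I           0.2423     0.1619      1.315     0.5198
  C          -0.1231     0.2461     0.1231     0.2461
  E           0.1192      0.408      1.438     0.7659
  solve Keq expr → x = 0.1231; check Q = 1.178
Then change container volume by factor 0.8 (V_new/V_old).
Step 2:
                   A          E          D          B
  I            0.149       0.51      1.798     0.9574
  C          0.04589   -0.09178   -0.04589   -0.09178
  E           0.1949     0.4183      1.752     0.8656
  solve Keq expr → x = -0.04589; check Q = 1.178

[D]_eq = 1.752 M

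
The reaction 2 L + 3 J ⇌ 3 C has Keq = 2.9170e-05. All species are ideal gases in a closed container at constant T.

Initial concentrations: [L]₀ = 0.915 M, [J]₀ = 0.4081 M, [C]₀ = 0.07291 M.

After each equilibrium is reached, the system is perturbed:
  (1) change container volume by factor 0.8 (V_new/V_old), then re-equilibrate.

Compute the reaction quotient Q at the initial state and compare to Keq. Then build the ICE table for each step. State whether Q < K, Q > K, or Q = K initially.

Q₀ = 0.006811 vs Keq = 2.9170e-05 ⇒ Q>K, reverse
Step 1:
                    L           J           C
  init          0.915      0.4081     0.07291
  Δ           0.03932     0.05897    -0.05897
  eq           0.9543      0.4671     0.01394
  solve Keq expr → x = -0.01966; check Q = 2.9170e-05
Then change container volume by factor 0.8 (V_new/V_old).
Step 2:
                    L           J           C
  init          1.193      0.5838     0.01742
  Δ         -0.001788   -0.002681    0.002681
  eq            1.191      0.5812      0.0201
  solve Keq expr → x = 8.9377e-04; check Q = 2.9170e-05

Q₀ = 0.006811; Q > K (proceeds reverse)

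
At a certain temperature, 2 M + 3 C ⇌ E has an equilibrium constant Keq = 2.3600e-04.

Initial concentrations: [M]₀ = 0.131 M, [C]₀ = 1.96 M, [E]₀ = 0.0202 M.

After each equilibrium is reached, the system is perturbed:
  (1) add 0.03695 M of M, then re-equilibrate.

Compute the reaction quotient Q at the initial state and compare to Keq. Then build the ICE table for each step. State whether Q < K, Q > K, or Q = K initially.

Q₀ = 0.1563; Q > K (proceeds reverse)

Q₀ = 0.1563 vs Keq = 2.3600e-04 ⇒ Q>K, reverse
Step 1:
                   M          C          E
  I            0.131       1.96     0.0202
  C          0.04029    0.06043   -0.02014
  E           0.1713       2.02 5.7106e-05
  solve Keq expr → x = -0.02014; check Q = 2.3600e-04
Then add 0.03695 M of M.
Step 2:
                   M          C          E
  I           0.2082       2.02 5.7106e-05
  C       -5.4483e-05 -8.1724e-05 2.7241e-05
  E           0.2082       2.02 8.4348e-05
  solve Keq expr → x = 2.7241e-05; check Q = 2.3600e-04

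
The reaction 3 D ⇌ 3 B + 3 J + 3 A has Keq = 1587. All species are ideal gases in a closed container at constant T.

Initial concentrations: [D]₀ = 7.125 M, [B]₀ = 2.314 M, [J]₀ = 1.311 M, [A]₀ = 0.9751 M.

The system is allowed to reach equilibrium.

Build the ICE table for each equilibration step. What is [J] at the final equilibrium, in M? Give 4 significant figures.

Q₀ = 0.07156 vs Keq = 1587 ⇒ Q<K, forward
Step 1:
                   D          B          J          A
  init         7.125      2.314      1.311     0.9751
  Δ           -2.331      2.331      2.331      2.331
  eq           4.794      4.645      3.642      3.306
  solve Keq expr → x = 0.7769; check Q = 1587

[J]_eq = 3.642 M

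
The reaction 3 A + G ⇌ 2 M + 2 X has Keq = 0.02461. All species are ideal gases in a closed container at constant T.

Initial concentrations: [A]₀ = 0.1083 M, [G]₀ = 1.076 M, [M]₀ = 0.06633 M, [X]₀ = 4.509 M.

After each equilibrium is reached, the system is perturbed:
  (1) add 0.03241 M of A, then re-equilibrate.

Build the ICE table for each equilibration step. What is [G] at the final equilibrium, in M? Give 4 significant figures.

Q₀ = 65.45 vs Keq = 0.02461 ⇒ Q>K, reverse
Step 1:
                    A           G           M           X
  init         0.1083       1.076     0.06633       4.509
  Δ           0.09441     0.03147    -0.06294    -0.06294
  eq           0.2027       1.107    0.003389       4.446
  solve Keq expr → x = -0.03147; check Q = 0.02461
Then add 0.03241 M of A.
Step 2:
                    A           G           M           X
  init         0.2351       1.107    0.003389       4.446
  Δ         -0.001215 -4.0505e-04  8.1011e-04  8.1011e-04
  eq           0.2339       1.107    0.004199       4.447
  solve Keq expr → x = 4.0505e-04; check Q = 0.02461

[G]_eq = 1.107 M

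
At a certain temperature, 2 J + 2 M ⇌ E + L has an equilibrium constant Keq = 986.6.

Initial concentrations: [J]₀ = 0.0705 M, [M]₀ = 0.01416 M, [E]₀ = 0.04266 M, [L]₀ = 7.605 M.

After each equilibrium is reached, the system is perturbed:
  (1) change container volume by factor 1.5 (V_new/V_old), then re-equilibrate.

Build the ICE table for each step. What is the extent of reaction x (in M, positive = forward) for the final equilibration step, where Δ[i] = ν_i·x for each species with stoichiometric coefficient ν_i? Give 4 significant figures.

Q₀ = 3.2555e+05 vs Keq = 986.6 ⇒ Q>K, reverse
Step 1:
                   J          M          E          L
  I           0.0705    0.01416    0.04266      7.605
  C          0.06045    0.06045   -0.03023   -0.03023
  E            0.131    0.07461    0.01243      7.575
  solve Keq expr → x = -0.03023; check Q = 986.6
Then change container volume by factor 1.5 (V_new/V_old).
Step 2:
                   J          M          E          L
  I           0.0873    0.04974   0.008289       5.05
  C         0.006002   0.006002  -0.003001  -0.003001
  E           0.0933    0.05574   0.005288      5.047
  solve Keq expr → x = -0.003001; check Q = 986.6

x = -0.003001 M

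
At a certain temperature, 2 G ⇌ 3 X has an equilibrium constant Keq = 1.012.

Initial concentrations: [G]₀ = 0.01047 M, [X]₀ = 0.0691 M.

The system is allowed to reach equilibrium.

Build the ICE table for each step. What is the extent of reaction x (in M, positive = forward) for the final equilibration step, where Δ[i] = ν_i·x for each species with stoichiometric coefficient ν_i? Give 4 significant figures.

x = -0.002413 M

Q₀ = 3.01 vs Keq = 1.012 ⇒ Q>K, reverse
Step 1:
                   G          X
  Initial    0.01047     0.0691
  Change    0.004825  -0.007238
  Equil       0.0153    0.06186
  solve Keq expr → x = -0.002413; check Q = 1.012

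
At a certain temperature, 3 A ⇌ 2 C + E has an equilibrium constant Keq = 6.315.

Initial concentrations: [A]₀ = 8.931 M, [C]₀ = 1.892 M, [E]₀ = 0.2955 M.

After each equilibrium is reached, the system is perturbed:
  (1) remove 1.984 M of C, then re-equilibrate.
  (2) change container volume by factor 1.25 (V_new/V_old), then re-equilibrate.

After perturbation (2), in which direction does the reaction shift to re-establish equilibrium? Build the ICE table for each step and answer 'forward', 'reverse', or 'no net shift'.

Q₀ = 0.001485 vs Keq = 6.315 ⇒ Q<K, forward
Step 1:
                    A           C           E
  Initial       8.931       1.892      0.2955
  Change       -6.468       4.312       2.156
  Equil         2.463       6.204       2.451
  solve Keq expr → x = 2.156; check Q = 6.315
Then remove 1.984 M of C.
Step 2:
                    A           C           E
  Initial       2.463        4.22       2.451
  Change      -0.4336      0.2891      0.1445
  Equil         2.029       4.509       2.596
  solve Keq expr → x = 0.1445; check Q = 6.315
Then change container volume by factor 1.25 (V_new/V_old).
Step 3:
                    A           C           E
  Initial       1.624       3.607       2.077
  Change            0           0           0
  Equil         1.624       3.607       2.077
  solve Keq expr → x = 0; check Q = 6.315

Direction: no net shift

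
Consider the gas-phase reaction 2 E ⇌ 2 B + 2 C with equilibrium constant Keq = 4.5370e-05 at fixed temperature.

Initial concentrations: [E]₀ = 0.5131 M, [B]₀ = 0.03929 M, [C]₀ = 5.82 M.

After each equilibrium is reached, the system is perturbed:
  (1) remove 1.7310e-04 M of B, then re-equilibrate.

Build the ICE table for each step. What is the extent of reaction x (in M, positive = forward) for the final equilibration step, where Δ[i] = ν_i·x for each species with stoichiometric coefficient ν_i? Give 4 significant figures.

x = 8.6440e-05 M

Q₀ = 0.1986 vs Keq = 4.5370e-05 ⇒ Q>K, reverse
Step 1:
                  E         B         C
  Initial    0.5131   0.03929      5.82
  Change    0.03865  -0.03865  -0.03865
  Equil      0.5517 6.4283e-04     5.781
  solve Keq expr → x = -0.01932; check Q = 4.5370e-05
Then remove 1.7310e-04 M of B.
Step 2:
                  E         B         C
  Initial    0.5517 4.6973e-04     5.781
  Change  -1.7288e-04 1.7288e-04 1.7288e-04
  Equil      0.5516 6.4261e-04     5.782
  solve Keq expr → x = 8.6440e-05; check Q = 4.5370e-05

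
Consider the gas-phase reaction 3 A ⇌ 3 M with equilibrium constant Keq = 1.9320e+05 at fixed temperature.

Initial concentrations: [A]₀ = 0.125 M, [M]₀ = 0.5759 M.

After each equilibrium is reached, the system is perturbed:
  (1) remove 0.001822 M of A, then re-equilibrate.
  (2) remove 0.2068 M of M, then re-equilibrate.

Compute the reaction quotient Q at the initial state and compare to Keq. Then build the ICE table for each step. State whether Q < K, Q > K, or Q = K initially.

Q₀ = 97.79 vs Keq = 1.9320e+05 ⇒ Q<K, forward
Step 1:
                    A           M
  init          0.125      0.5759
  Δ           -0.1131      0.1131
  eq          0.01192       0.689
  solve Keq expr → x = 0.03769; check Q = 1.9320e+05
Then remove 0.001822 M of A.
Step 2:
                    A           M
  init         0.0101       0.689
  Δ          0.001791   -0.001791
  eq          0.01189      0.6872
  solve Keq expr → x = -5.9701e-04; check Q = 1.9320e+05
Then remove 0.2068 M of M.
Step 3:
                    A           M
  init        0.01189      0.4804
  Δ         -0.003516    0.003516
  eq         0.008371      0.4839
  solve Keq expr → x = 0.001172; check Q = 1.9320e+05

Q₀ = 97.79; Q < K (proceeds forward)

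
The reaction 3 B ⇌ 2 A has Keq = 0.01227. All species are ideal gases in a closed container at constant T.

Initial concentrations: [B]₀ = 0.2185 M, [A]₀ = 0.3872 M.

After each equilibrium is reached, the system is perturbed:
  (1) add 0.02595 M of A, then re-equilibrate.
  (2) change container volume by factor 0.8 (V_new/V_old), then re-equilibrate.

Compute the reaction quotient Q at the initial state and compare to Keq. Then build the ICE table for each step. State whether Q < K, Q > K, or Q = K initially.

Q₀ = 14.37 vs Keq = 0.01227 ⇒ Q>K, reverse
Step 1:
                  B         A
  Initial    0.2185    0.3872
  Change     0.4831   -0.3221
  Equil      0.7016    0.0651
  solve Keq expr → x = -0.161; check Q = 0.01227
Then add 0.02595 M of A.
Step 2:
                  B         A
  Initial    0.7016   0.09105
  Change    0.03214  -0.02143
  Equil      0.7338   0.06963
  solve Keq expr → x = -0.01071; check Q = 0.01227
Then change container volume by factor 0.8 (V_new/V_old).
Step 3:
                  B         A
  Initial    0.9172   0.08703
  Change   -0.01245  0.008299
  Equil      0.9048   0.09533
  solve Keq expr → x = 0.004149; check Q = 0.01227

Q₀ = 14.37; Q > K (proceeds reverse)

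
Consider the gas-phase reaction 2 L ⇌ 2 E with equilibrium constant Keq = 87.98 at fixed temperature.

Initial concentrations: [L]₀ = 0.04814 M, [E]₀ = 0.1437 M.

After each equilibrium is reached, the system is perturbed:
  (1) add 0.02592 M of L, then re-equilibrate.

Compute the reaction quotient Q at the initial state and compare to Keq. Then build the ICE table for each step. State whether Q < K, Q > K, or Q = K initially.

Q₀ = 8.91 vs Keq = 87.98 ⇒ Q<K, forward
Step 1:
                    L           E
  init        0.04814      0.1437
  Δ          -0.02966     0.02966
  eq          0.01848      0.1734
  solve Keq expr → x = 0.01483; check Q = 87.98
Then add 0.02592 M of L.
Step 2:
                    L           E
  init         0.0444      0.1734
  Δ          -0.02342     0.02342
  eq          0.02098      0.1968
  solve Keq expr → x = 0.01171; check Q = 87.98

Q₀ = 8.91; Q < K (proceeds forward)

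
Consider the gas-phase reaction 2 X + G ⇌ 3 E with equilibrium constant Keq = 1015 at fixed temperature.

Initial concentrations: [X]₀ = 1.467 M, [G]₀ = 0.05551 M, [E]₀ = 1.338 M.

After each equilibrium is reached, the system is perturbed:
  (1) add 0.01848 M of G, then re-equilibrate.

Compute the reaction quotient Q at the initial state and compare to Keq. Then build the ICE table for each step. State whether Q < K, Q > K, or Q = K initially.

Q₀ = 20.05 vs Keq = 1015 ⇒ Q<K, forward
Step 1:
                  X         G         E
  Initial     1.467   0.05551     1.338
  Change    -0.1074  -0.05371    0.1611
  Equil        1.36  0.001796     1.499
  solve Keq expr → x = 0.05371; check Q = 1015
Then add 0.01848 M of G.
Step 2:
                  X         G         E
  Initial      1.36   0.02028     1.499
  Change   -0.03633  -0.01817    0.0545
  Equil       1.323   0.00211     1.554
  solve Keq expr → x = 0.01817; check Q = 1015

Q₀ = 20.05; Q < K (proceeds forward)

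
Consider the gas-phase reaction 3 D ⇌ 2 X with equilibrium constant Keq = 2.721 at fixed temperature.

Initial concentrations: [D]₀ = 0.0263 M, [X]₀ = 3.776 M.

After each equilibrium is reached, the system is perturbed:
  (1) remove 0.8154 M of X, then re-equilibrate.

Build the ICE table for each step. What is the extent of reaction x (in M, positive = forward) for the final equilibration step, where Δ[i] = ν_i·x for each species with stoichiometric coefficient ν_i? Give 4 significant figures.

Q₀ = 7.8378e+05 vs Keq = 2.721 ⇒ Q>K, reverse
Step 1:
                  D         X
  Initial    0.0263     3.776
  Change      1.409   -0.9394
  Equil       1.435     2.837
  solve Keq expr → x = -0.4697; check Q = 2.721
Then remove 0.8154 M of X.
Step 2:
                  D         X
  Initial     1.435     2.021
  Change    -0.2325     0.155
  Equil       1.203     2.176
  solve Keq expr → x = 0.07749; check Q = 2.721

x = 0.07749 M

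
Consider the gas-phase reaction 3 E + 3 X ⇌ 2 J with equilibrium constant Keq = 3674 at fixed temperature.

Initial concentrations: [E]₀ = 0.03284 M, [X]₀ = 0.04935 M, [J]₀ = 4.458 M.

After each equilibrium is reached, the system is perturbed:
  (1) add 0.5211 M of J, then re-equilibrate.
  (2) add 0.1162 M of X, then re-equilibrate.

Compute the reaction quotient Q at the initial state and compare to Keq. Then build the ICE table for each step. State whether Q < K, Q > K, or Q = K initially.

Q₀ = 4.6688e+09; Q > K (proceeds reverse)

Q₀ = 4.6688e+09 vs Keq = 3674 ⇒ Q>K, reverse
Step 1:
                    E           X           J
  I           0.03284     0.04935       4.458
  C            0.3701      0.3701     -0.2467
  E            0.4029      0.4194       4.211
  solve Keq expr → x = -0.1234; check Q = 3674
Then add 0.5211 M of J.
Step 2:
                    E           X           J
  I            0.4029      0.4194       4.732
  C           0.01598     0.01598    -0.01065
  E            0.4189      0.4354       4.722
  solve Keq expr → x = -0.005326; check Q = 3674
Then add 0.1162 M of X.
Step 3:
                    E           X           J
  I            0.4189      0.5516       4.722
  C          -0.05202    -0.05202     0.03468
  E            0.3669      0.4996       4.756
  solve Keq expr → x = 0.01734; check Q = 3674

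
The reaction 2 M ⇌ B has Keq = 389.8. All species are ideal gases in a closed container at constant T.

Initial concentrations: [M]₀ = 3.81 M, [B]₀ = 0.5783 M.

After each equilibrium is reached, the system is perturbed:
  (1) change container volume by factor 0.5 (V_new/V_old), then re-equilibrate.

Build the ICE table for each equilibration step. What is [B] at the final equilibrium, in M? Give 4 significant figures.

Q₀ = 0.03984 vs Keq = 389.8 ⇒ Q<K, forward
Step 1:
                  M         B
  I            3.81    0.5783
  C          -3.731     1.865
  E         0.07918     2.444
  solve Keq expr → x = 1.865; check Q = 389.8
Then change container volume by factor 0.5 (V_new/V_old).
Step 2:
                  M         B
  I          0.1584     4.887
  C        -0.04612   0.02306
  E          0.1122      4.91
  solve Keq expr → x = 0.02306; check Q = 389.8

[B]_eq = 4.91 M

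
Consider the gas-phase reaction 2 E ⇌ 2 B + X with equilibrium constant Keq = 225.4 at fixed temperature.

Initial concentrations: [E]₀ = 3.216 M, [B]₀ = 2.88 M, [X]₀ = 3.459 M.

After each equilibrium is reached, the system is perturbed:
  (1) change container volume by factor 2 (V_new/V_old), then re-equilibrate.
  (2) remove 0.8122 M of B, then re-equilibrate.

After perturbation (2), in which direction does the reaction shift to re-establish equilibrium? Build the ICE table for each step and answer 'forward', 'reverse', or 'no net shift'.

Q₀ = 2.774 vs Keq = 225.4 ⇒ Q<K, forward
Step 1:
                   E          B          X
  Initial      3.216       2.88      3.459
  Change      -2.448      2.448      1.224
  Equil        0.768      5.328      4.683
  solve Keq expr → x = 1.224; check Q = 225.4
Then change container volume by factor 2 (V_new/V_old).
Step 2:
                   E          B          X
  Initial      0.384      2.664      2.342
  Change    -0.09937    0.09937    0.04968
  Equil       0.2846      2.763      2.391
  solve Keq expr → x = 0.04968; check Q = 225.4
Then remove 0.8122 M of B.
Step 3:
                   E          B          X
  Initial     0.2846      1.951      2.391
  Change    -0.07438    0.07438    0.03719
  Equil       0.2102      2.026      2.428
  solve Keq expr → x = 0.03719; check Q = 225.4

Direction: forward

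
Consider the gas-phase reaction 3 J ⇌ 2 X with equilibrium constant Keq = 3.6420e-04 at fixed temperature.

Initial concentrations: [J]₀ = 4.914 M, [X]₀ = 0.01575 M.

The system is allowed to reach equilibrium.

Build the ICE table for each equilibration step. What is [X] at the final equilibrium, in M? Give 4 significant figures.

[X]_eq = 0.1914 M

Q₀ = 2.0905e-06 vs Keq = 3.6420e-04 ⇒ Q<K, forward
Step 1:
                  J         X
  I           4.914   0.01575
  C         -0.2635    0.1756
  E           4.651    0.1914
  solve Keq expr → x = 0.08782; check Q = 3.6420e-04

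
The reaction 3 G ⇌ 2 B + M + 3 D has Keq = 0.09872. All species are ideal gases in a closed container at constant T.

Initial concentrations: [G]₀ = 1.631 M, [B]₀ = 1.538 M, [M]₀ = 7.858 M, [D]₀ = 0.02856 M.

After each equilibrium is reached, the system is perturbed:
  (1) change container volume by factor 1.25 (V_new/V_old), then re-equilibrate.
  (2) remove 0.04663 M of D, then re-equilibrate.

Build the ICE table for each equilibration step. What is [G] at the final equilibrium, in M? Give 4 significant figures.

[G]_eq = 1.067 M

Q₀ = 9.9802e-05 vs Keq = 0.09872 ⇒ Q<K, forward
Step 1:
                  G         B         M         D
  I           1.631     1.538     7.858   0.02856
  C         -0.2057    0.1371   0.06856    0.2057
  E           1.425     1.675     7.927    0.2342
  solve Keq expr → x = 0.06856; check Q = 0.09872
Then change container volume by factor 1.25 (V_new/V_old).
Step 2:
                  G         B         M         D
  I            1.14      1.34     6.341    0.1874
  C         -0.0365   0.02433   0.01217    0.0365
  E           1.104     1.364     6.353    0.2239
  solve Keq expr → x = 0.01217; check Q = 0.09872
Then remove 0.04663 M of D.
Step 3:
                  G         B         M         D
  I           1.104     1.364     6.353    0.1773
  C        -0.03654   0.02436   0.01218   0.03654
  E           1.067     1.389     6.366    0.2138
  solve Keq expr → x = 0.01218; check Q = 0.09872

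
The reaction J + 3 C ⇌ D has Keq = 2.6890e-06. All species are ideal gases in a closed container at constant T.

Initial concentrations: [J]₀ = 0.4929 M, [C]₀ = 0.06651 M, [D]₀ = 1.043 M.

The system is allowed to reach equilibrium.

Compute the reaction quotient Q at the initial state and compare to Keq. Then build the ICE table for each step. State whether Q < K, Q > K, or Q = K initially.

Q₀ = 7192; Q > K (proceeds reverse)

Q₀ = 7192 vs Keq = 2.6890e-06 ⇒ Q>K, reverse
Step 1:
                  J         C         D
  I          0.4929   0.06651     1.043
  C           1.043     3.129    -1.043
  E           1.536     3.195 1.3470e-04
  solve Keq expr → x = -1.043; check Q = 2.6890e-06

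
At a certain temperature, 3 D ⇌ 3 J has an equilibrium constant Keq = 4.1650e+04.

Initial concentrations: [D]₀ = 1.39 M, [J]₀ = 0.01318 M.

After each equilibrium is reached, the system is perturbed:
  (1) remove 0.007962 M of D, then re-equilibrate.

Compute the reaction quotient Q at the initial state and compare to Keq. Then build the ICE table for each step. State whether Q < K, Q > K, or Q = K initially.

Q₀ = 8.5251e-07; Q < K (proceeds forward)

Q₀ = 8.5251e-07 vs Keq = 4.1650e+04 ⇒ Q<K, forward
Step 1:
                  D         J
  I            1.39   0.01318
  C          -1.351     1.351
  E         0.03935     1.364
  solve Keq expr → x = 0.4502; check Q = 4.1650e+04
Then remove 0.007962 M of D.
Step 2:
                  D         J
  I         0.03138     1.364
  C        0.007739 -0.007739
  E         0.03912     1.356
  solve Keq expr → x = -0.00258; check Q = 4.1650e+04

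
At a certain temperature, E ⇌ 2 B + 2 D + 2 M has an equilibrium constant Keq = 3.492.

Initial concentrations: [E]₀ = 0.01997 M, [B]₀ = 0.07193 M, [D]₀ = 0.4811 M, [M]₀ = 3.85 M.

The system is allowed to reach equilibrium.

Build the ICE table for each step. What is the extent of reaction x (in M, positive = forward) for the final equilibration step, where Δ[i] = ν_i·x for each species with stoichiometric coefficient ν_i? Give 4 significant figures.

x = 0.01059 M

Q₀ = 0.8889 vs Keq = 3.492 ⇒ Q<K, forward
Step 1:
                  E         B         D         M
  Initial   0.01997   0.07193    0.4811      3.85
  Change   -0.01059   0.02117   0.02117   0.02117
  Equil    0.009384    0.0931    0.5023     3.871
  solve Keq expr → x = 0.01059; check Q = 3.492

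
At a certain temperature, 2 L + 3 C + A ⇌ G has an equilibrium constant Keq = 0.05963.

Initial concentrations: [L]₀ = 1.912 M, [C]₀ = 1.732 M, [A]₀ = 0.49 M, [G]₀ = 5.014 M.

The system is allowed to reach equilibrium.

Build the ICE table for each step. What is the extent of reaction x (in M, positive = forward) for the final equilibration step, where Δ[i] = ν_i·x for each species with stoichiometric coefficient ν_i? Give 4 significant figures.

x = -0.2787 M

Q₀ = 0.5387 vs Keq = 0.05963 ⇒ Q>K, reverse
Step 1:
                  L         C         A         G
  init        1.912     1.732      0.49     5.014
  Δ          0.5575    0.8362    0.2787   -0.2787
  eq          2.469     2.568    0.7687     4.735
  solve Keq expr → x = -0.2787; check Q = 0.05963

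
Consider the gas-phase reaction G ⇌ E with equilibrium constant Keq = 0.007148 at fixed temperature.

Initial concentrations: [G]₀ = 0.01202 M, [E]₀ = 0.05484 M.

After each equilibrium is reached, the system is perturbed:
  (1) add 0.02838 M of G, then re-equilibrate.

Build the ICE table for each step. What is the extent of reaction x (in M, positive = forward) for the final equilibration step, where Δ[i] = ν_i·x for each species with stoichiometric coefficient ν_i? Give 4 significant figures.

Q₀ = 4.562 vs Keq = 0.007148 ⇒ Q>K, reverse
Step 1:
                    G           E
  Initial     0.01202     0.05484
  Change      0.05437    -0.05437
  Equil       0.06639  4.7452e-04
  solve Keq expr → x = -0.05437; check Q = 0.007148
Then add 0.02838 M of G.
Step 2:
                    G           E
  Initial     0.09477  4.7452e-04
  Change  -2.0142e-04  2.0142e-04
  Equil       0.09456  6.7594e-04
  solve Keq expr → x = 2.0142e-04; check Q = 0.007148

x = 2.0142e-04 M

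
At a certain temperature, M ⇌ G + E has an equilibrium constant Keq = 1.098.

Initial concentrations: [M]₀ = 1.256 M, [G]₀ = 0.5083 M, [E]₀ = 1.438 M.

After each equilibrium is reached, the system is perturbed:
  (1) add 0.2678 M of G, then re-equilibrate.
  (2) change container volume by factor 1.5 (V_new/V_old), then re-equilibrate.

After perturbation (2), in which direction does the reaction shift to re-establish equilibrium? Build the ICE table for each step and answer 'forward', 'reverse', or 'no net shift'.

Q₀ = 0.582 vs Keq = 1.098 ⇒ Q<K, forward
Step 1:
                    M           G           E
  init          1.256      0.5083       1.438
  Δ           -0.1998      0.1998      0.1998
  eq            1.056      0.7081       1.638
  solve Keq expr → x = 0.1998; check Q = 1.098
Then add 0.2678 M of G.
Step 2:
                    M           G           E
  init          1.056      0.9759       1.638
  Δ            0.1222     -0.1222     -0.1222
  eq            1.178      0.8537       1.516
  solve Keq expr → x = -0.1222; check Q = 1.098
Then change container volume by factor 1.5 (V_new/V_old).
Step 3:
                    M           G           E
  init         0.7856      0.5691        1.01
  Δ           -0.1034      0.1034      0.1034
  eq           0.6822      0.6725       1.114
  solve Keq expr → x = 0.1034; check Q = 1.098

Direction: forward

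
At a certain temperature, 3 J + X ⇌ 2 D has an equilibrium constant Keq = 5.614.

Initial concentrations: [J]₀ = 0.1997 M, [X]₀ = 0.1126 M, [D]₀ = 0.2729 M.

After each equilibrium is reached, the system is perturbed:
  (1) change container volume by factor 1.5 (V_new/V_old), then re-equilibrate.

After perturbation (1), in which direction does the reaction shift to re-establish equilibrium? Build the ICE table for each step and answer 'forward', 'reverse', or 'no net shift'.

Q₀ = 83.05 vs Keq = 5.614 ⇒ Q>K, reverse
Step 1:
                  J         X         D
  init       0.1997    0.1126    0.2729
  Δ          0.1355   0.04515   -0.0903
  eq         0.3352    0.1578    0.1826
  solve Keq expr → x = -0.04515; check Q = 5.614
Then change container volume by factor 1.5 (V_new/V_old).
Step 2:
                  J         X         D
  init       0.2234    0.1052    0.1217
  Δ          0.0294  0.009798   -0.0196
  eq         0.2528     0.115    0.1021
  solve Keq expr → x = -0.009798; check Q = 5.614

Direction: reverse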